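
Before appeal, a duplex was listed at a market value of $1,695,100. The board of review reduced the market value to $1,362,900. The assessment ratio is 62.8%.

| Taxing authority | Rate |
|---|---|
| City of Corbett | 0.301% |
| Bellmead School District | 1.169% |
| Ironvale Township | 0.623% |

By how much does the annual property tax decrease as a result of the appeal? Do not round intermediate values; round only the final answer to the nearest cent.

Old assessed value = $1,695,100 × 0.628 = $1,064,522.8
New assessed value = $1,362,900 × 0.628 = $855,901.2
Combined rate = 0.00301 + 0.01169 + 0.00623 = 0.02093
Old tax = $1,064,522.8 × 0.02093 = $22,280.462204
New tax = $855,901.2 × 0.02093 = $17,914.012116
Reduction = $22,280.462204 − $17,914.012116 = $4,366.450088

$4,366.45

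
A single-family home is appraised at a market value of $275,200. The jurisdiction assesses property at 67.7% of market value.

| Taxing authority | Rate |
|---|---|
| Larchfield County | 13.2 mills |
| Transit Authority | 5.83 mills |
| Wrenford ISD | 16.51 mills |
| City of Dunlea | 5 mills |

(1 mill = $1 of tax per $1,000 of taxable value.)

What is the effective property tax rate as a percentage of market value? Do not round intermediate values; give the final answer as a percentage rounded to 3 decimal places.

2.745%

Assessed value = $275,200 × 0.677 = $186,310.4
Larchfield County: $186,310.4 × 0.0132 = $2,459.29728
Transit Authority: $186,310.4 × 0.00583 = $1,086.189632
Wrenford ISD: $186,310.4 × 0.01651 = $3,075.984704
City of Dunlea: $186,310.4 × 0.005 = $931.552
Total tax = $7,553.023616
Effective rate = $7,553.023616 ÷ $275,200 = 2.745% of market value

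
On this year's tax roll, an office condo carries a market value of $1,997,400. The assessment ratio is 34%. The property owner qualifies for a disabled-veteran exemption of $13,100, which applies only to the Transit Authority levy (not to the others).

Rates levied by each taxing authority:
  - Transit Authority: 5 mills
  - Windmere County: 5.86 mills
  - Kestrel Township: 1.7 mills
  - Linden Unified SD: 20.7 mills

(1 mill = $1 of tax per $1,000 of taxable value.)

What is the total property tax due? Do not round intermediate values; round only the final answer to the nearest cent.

Assessed value = $1,997,400 × 0.34 = $679,116
Transit Authority: ($679,116 − $13,100) × 0.005 = $666,016 × 0.005 = $3,330.08
Windmere County: $679,116 × 0.00586 = $3,979.61976
Kestrel Township: $679,116 × 0.0017 = $1,154.4972
Linden Unified SD: $679,116 × 0.0207 = $14,057.7012
Total = $22,521.89816

$22,521.90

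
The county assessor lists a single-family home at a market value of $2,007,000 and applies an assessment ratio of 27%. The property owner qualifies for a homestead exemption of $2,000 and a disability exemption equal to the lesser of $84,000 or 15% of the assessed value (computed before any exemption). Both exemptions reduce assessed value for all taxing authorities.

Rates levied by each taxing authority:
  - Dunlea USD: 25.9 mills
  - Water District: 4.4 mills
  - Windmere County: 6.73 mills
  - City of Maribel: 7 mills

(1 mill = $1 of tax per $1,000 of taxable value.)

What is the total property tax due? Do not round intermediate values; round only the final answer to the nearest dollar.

Assessed value = $2,007,000 × 0.27 = $541,890
Disability exemption = min($84,000, 15% × $541,890) = min($84,000, $81,283.5) = $81,283.5 (percentage binds)
Taxable value = $541,890 − $2,000 − $81,283.5 = $458,606.5
Dunlea USD: $458,606.5 × 0.0259 = $11,877.90835
Water District: $458,606.5 × 0.0044 = $2,017.8686
Windmere County: $458,606.5 × 0.00673 = $3,086.421745
City of Maribel: $458,606.5 × 0.007 = $3,210.2455
Total = $20,192.444195

$20,192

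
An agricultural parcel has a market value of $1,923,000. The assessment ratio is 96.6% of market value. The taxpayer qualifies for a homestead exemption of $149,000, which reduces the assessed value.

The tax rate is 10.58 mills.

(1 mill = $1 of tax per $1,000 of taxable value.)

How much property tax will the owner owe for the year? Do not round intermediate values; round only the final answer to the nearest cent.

$18,077.18

Assessed value = $1,923,000 × 0.966 = $1,857,618
Taxable value = $1,857,618 − $149,000 = $1,708,618
Tax = $1,708,618 × 0.01058 = $18,077.17844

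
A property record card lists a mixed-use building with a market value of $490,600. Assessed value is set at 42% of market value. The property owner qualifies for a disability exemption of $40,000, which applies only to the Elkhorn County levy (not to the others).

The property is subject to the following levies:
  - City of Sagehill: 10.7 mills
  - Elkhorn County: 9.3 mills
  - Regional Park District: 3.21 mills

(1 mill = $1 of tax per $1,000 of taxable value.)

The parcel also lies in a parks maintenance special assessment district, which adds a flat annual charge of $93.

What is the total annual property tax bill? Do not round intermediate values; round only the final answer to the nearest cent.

$4,503.47

Assessed value = $490,600 × 0.42 = $206,052
City of Sagehill: $206,052 × 0.0107 = $2,204.7564
Elkhorn County: ($206,052 − $40,000) × 0.0093 = $166,052 × 0.0093 = $1,544.2836
Regional Park District: $206,052 × 0.00321 = $661.42692
Levies subtotal = $4,410.46692
Total = $4,410.46692 + $93 = $4,503.46692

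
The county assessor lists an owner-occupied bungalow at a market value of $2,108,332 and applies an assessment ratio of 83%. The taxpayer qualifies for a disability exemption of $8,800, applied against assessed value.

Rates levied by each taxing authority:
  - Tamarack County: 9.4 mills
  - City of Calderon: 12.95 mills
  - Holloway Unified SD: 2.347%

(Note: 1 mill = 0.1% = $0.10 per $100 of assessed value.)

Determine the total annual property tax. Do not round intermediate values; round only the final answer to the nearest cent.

$79,777.91

Assessed value = $2,108,332 × 0.83 = $1,749,915.56
Taxable value = $1,749,915.56 − $8,800 = $1,741,115.56
Tamarack County: $1,741,115.56 × 0.0094 = $16,366.486264
City of Calderon: $1,741,115.56 × 0.01295 = $22,547.446502
Holloway Unified SD: $1,741,115.56 × 0.02347 = $40,863.9821932
Total = $79,777.9149592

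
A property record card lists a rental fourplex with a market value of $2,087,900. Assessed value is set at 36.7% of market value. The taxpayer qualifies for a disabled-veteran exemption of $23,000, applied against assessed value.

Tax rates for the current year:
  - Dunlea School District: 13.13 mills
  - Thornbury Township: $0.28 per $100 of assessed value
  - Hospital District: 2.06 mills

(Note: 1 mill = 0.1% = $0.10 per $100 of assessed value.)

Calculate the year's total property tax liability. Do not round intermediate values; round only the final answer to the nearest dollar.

Assessed value = $2,087,900 × 0.367 = $766,259.3
Taxable value = $766,259.3 − $23,000 = $743,259.3
Dunlea School District: $743,259.3 × 0.01313 = $9,758.994609
Thornbury Township: $743,259.3 × 0.0028 = $2,081.12604
Hospital District: $743,259.3 × 0.00206 = $1,531.114158
Total = $13,371.234807

$13,371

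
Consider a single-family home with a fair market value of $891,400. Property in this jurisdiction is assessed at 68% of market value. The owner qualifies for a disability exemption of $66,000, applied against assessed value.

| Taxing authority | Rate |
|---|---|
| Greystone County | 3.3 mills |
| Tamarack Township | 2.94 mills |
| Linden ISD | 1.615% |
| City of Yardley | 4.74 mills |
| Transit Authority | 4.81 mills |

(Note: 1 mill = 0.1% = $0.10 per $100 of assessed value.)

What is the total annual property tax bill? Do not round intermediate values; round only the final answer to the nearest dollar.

Assessed value = $891,400 × 0.68 = $606,152
Taxable value = $606,152 − $66,000 = $540,152
Greystone County: $540,152 × 0.0033 = $1,782.5016
Tamarack Township: $540,152 × 0.00294 = $1,588.04688
Linden ISD: $540,152 × 0.01615 = $8,723.4548
City of Yardley: $540,152 × 0.00474 = $2,560.32048
Transit Authority: $540,152 × 0.00481 = $2,598.13112
Total = $17,252.45488

$17,252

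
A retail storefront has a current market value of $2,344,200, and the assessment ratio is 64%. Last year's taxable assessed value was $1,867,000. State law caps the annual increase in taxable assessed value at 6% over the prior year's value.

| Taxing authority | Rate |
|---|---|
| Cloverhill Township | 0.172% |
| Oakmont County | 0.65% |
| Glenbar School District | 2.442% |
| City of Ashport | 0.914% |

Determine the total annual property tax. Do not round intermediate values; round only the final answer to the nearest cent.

Uncapped assessed value = $2,344,200 × 0.64 = $1,500,288
Cap limit = $1,867,000 × 1.06 = $1,979,020
Taxable assessed value = min($1,500,288, $1,979,020) = $1,500,288 (cap does not bind)
Cloverhill Township: $1,500,288 × 0.00172 = $2,580.49536
Oakmont County: $1,500,288 × 0.0065 = $9,751.872
Glenbar School District: $1,500,288 × 0.02442 = $36,637.03296
City of Ashport: $1,500,288 × 0.00914 = $13,712.63232
Total = $62,682.03264

$62,682.03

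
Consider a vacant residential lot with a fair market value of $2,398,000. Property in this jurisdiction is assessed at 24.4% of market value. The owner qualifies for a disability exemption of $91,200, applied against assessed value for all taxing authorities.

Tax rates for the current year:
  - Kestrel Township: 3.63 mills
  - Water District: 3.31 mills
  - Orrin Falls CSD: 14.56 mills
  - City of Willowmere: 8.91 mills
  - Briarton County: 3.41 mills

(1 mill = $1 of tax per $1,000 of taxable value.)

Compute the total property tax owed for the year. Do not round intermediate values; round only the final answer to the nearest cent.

Assessed value = $2,398,000 × 0.244 = $585,112
Taxable value = $585,112 − $91,200 = $493,912
Kestrel Township: $493,912 × 0.00363 = $1,792.90056
Water District: $493,912 × 0.00331 = $1,634.84872
Orrin Falls CSD: $493,912 × 0.01456 = $7,191.35872
City of Willowmere: $493,912 × 0.00891 = $4,400.75592
Briarton County: $493,912 × 0.00341 = $1,684.23992
Total = $1,792.90056 + $1,634.84872 + $7,191.35872 + $4,400.75592 + $1,684.23992 = $16,704.10384

$16,704.10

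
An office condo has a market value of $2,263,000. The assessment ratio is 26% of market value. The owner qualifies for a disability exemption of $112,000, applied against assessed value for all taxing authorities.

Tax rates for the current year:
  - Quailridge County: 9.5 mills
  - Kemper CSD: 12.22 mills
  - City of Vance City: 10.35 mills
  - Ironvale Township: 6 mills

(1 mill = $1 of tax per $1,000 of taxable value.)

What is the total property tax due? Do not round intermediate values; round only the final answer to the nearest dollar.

Assessed value = $2,263,000 × 0.26 = $588,380
Taxable value = $588,380 − $112,000 = $476,380
Quailridge County: $476,380 × 0.0095 = $4,525.61
Kemper CSD: $476,380 × 0.01222 = $5,821.3636
City of Vance City: $476,380 × 0.01035 = $4,930.533
Ironvale Township: $476,380 × 0.006 = $2,858.28
Total = $4,525.61 + $5,821.3636 + $4,930.533 + $2,858.28 = $18,135.7866

$18,136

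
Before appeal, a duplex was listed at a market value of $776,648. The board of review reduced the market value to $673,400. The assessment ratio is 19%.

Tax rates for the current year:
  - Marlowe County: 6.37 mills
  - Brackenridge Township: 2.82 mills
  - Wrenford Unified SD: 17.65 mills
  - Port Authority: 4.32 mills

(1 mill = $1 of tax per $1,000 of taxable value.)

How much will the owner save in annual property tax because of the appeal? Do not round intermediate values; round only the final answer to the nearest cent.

Old assessed value = $776,648 × 0.19 = $147,563.12
New assessed value = $673,400 × 0.19 = $127,946
Combined rate = 0.00637 + 0.00282 + 0.01765 + 0.00432 = 0.03116
Old tax = $147,563.12 × 0.03116 = $4,598.0668192
New tax = $127,946 × 0.03116 = $3,986.79736
Reduction = $4,598.0668192 − $3,986.79736 = $611.2694592

$611.27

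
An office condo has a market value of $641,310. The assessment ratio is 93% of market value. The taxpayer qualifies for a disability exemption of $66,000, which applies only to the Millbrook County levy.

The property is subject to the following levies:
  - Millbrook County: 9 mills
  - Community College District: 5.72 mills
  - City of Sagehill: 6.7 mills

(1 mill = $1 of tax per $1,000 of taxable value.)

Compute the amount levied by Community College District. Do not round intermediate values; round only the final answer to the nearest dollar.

Assessed value = $641,310 × 0.93 = $596,418.3
Community College District taxable value = $596,418.3 (exemption does not apply)
Community College District levy = $596,418.3 × 0.00572 = $3,411.512676

$3,412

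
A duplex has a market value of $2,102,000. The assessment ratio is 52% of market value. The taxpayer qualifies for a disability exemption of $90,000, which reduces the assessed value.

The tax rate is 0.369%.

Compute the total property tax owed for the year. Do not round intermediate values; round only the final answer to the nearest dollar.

$3,701

Assessed value = $2,102,000 × 0.52 = $1,093,040
Taxable value = $1,093,040 − $90,000 = $1,003,040
Tax = $1,003,040 × 0.00369 = $3,701.2176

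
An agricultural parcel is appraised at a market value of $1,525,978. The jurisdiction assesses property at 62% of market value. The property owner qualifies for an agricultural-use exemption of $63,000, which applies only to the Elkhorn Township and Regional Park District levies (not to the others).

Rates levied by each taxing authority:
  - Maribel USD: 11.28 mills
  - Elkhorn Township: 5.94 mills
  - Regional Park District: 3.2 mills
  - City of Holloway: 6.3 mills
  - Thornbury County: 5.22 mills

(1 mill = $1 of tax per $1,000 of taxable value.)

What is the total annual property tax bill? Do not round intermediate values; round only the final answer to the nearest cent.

$29,642.82

Assessed value = $1,525,978 × 0.62 = $946,106.36
Maribel USD: $946,106.36 × 0.01128 = $10,672.0797408
Elkhorn Township: ($946,106.36 − $63,000) × 0.00594 = $883,106.36 × 0.00594 = $5,245.6517784
Regional Park District: ($946,106.36 − $63,000) × 0.0032 = $883,106.36 × 0.0032 = $2,825.940352
City of Holloway: $946,106.36 × 0.0063 = $5,960.470068
Thornbury County: $946,106.36 × 0.00522 = $4,938.6751992
Total = $29,642.8171384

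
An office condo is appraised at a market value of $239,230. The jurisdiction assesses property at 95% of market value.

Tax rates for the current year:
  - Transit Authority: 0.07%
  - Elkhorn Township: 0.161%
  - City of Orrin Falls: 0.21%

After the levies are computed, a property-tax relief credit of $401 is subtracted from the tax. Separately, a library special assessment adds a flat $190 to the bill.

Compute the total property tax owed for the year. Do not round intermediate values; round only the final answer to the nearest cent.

$791.25

Assessed value = $239,230 × 0.95 = $227,268.5
Transit Authority: $227,268.5 × 0.0007 = $159.08795
Elkhorn Township: $227,268.5 × 0.00161 = $365.902285
City of Orrin Falls: $227,268.5 × 0.0021 = $477.26385
Levies subtotal = $1,002.254085
After credit = $1,002.254085 − $401 = $601.254085
Total = $601.254085 + $190 = $791.254085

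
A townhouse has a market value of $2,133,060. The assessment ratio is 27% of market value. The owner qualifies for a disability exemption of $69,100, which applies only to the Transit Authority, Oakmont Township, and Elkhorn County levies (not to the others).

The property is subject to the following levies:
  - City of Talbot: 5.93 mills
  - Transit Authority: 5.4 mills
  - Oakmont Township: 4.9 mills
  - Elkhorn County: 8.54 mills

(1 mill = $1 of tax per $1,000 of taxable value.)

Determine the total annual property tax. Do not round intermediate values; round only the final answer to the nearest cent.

Assessed value = $2,133,060 × 0.27 = $575,926.2
City of Talbot: $575,926.2 × 0.00593 = $3,415.242366
Transit Authority: ($575,926.2 − $69,100) × 0.0054 = $506,826.2 × 0.0054 = $2,736.86148
Oakmont Township: ($575,926.2 − $69,100) × 0.0049 = $506,826.2 × 0.0049 = $2,483.44838
Elkhorn County: ($575,926.2 − $69,100) × 0.00854 = $506,826.2 × 0.00854 = $4,328.295748
Total = $12,963.847974

$12,963.85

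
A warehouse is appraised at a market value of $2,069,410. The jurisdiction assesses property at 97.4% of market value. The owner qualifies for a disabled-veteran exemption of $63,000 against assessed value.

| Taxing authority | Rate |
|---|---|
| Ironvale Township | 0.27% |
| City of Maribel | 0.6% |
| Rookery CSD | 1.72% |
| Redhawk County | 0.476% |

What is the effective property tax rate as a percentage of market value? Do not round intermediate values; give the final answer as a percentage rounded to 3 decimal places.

2.893%

Assessed value = $2,069,410 × 0.974 = $2,015,605.34
Taxable value = $2,015,605.34 − $63,000 = $1,952,605.34
Ironvale Township: $1,952,605.34 × 0.0027 = $5,272.034418
City of Maribel: $1,952,605.34 × 0.006 = $11,715.63204
Rookery CSD: $1,952,605.34 × 0.0172 = $33,584.811848
Redhawk County: $1,952,605.34 × 0.00476 = $9,294.4014184
Total tax = $59,866.8797244
Effective rate = $59,866.8797244 ÷ $2,069,410 = 2.893% of market value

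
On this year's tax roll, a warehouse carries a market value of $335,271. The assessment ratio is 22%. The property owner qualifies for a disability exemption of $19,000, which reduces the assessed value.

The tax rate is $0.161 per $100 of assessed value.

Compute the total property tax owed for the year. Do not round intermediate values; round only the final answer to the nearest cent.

$88.16

Assessed value = $335,271 × 0.22 = $73,759.62
Taxable value = $73,759.62 − $19,000 = $54,759.62
Tax = $54,759.62 × 0.00161 = $88.1629882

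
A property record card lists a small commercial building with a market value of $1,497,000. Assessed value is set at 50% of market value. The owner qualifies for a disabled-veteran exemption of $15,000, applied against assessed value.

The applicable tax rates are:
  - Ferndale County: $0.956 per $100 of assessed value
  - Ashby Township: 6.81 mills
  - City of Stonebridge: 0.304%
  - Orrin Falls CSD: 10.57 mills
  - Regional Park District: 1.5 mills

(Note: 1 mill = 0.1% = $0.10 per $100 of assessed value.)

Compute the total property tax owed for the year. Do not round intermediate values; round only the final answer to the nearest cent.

Assessed value = $1,497,000 × 0.5 = $748,500
Taxable value = $748,500 − $15,000 = $733,500
Ferndale County: $733,500 × 0.00956 = $7,012.26
Ashby Township: $733,500 × 0.00681 = $4,995.135
City of Stonebridge: $733,500 × 0.00304 = $2,229.84
Orrin Falls CSD: $733,500 × 0.01057 = $7,753.095
Regional Park District: $733,500 × 0.0015 = $1,100.25
Total = $23,090.58

$23,090.58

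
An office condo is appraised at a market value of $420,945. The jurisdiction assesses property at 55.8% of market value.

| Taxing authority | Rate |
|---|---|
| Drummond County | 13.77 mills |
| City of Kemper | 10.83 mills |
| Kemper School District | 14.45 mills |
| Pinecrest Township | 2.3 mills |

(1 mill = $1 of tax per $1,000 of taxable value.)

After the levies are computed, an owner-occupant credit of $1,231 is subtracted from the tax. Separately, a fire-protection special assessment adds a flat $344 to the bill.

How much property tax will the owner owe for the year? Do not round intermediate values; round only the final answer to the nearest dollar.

$8,826

Assessed value = $420,945 × 0.558 = $234,887.31
Drummond County: $234,887.31 × 0.01377 = $3,234.3982587
City of Kemper: $234,887.31 × 0.01083 = $2,543.8295673
Kemper School District: $234,887.31 × 0.01445 = $3,394.1216295
Pinecrest Township: $234,887.31 × 0.0023 = $540.240813
Levies subtotal = $9,712.5902685
After credit = $9,712.5902685 − $1,231 = $8,481.5902685
Total = $8,481.5902685 + $344 = $8,825.5902685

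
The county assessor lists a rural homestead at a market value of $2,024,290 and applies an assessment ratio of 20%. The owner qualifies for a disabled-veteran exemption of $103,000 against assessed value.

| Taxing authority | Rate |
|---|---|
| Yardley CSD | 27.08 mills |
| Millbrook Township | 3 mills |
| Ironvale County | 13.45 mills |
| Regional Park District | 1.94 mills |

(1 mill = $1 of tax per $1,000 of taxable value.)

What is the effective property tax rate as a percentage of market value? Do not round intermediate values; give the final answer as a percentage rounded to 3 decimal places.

Assessed value = $2,024,290 × 0.2 = $404,858
Taxable value = $404,858 − $103,000 = $301,858
Yardley CSD: $301,858 × 0.02708 = $8,174.31464
Millbrook Township: $301,858 × 0.003 = $905.574
Ironvale County: $301,858 × 0.01345 = $4,059.9901
Regional Park District: $301,858 × 0.00194 = $585.60452
Total tax = $13,725.48326
Effective rate = $13,725.48326 ÷ $2,024,290 = 0.678% of market value

0.678%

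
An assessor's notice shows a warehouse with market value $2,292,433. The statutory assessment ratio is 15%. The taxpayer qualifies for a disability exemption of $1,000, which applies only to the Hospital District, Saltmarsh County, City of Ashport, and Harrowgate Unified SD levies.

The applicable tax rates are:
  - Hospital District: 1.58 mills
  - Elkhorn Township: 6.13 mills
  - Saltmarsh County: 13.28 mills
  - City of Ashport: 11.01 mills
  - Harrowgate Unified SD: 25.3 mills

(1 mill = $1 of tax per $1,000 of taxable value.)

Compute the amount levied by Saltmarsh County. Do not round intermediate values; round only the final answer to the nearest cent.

$4,553.25

Assessed value = $2,292,433 × 0.15 = $343,864.95
Saltmarsh County taxable value = $343,864.95 − $1,000 = $342,864.95
Saltmarsh County levy = $342,864.95 × 0.01328 = $4,553.246536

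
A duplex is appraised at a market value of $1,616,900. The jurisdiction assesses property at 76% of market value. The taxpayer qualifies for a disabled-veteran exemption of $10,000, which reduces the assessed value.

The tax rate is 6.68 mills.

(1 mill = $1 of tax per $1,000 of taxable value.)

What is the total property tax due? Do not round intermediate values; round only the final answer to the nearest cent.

Assessed value = $1,616,900 × 0.76 = $1,228,844
Taxable value = $1,228,844 − $10,000 = $1,218,844
Tax = $1,218,844 × 0.00668 = $8,141.87792

$8,141.88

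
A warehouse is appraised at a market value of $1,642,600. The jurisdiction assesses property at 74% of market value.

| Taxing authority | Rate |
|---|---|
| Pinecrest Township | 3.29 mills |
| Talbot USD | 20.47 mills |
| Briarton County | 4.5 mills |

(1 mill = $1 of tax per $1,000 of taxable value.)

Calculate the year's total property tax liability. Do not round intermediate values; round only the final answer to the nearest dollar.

$34,351

Assessed value = $1,642,600 × 0.74 = $1,215,524
Pinecrest Township: $1,215,524 × 0.00329 = $3,999.07396
Talbot USD: $1,215,524 × 0.02047 = $24,881.77628
Briarton County: $1,215,524 × 0.0045 = $5,469.858
Total = $3,999.07396 + $24,881.77628 + $5,469.858 = $34,350.70824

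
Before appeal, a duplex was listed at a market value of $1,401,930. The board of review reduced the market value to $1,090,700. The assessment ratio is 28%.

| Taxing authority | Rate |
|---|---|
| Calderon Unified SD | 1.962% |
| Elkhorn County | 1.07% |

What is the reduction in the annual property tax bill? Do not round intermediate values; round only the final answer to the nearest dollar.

$2,642

Old assessed value = $1,401,930 × 0.28 = $392,540.4
New assessed value = $1,090,700 × 0.28 = $305,396
Combined rate = 0.01962 + 0.0107 = 0.03032
Old tax = $392,540.4 × 0.03032 = $11,901.824928
New tax = $305,396 × 0.03032 = $9,259.60672
Reduction = $11,901.824928 − $9,259.60672 = $2,642.218208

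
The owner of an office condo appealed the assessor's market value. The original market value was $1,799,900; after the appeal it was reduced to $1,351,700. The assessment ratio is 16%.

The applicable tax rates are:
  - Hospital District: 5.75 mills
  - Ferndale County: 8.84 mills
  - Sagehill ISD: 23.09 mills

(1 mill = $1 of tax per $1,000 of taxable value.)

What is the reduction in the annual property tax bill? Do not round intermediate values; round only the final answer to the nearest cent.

$2,702.11

Old assessed value = $1,799,900 × 0.16 = $287,984
New assessed value = $1,351,700 × 0.16 = $216,272
Combined rate = 0.00575 + 0.00884 + 0.02309 = 0.03768
Old tax = $287,984 × 0.03768 = $10,851.23712
New tax = $216,272 × 0.03768 = $8,149.12896
Reduction = $10,851.23712 − $8,149.12896 = $2,702.10816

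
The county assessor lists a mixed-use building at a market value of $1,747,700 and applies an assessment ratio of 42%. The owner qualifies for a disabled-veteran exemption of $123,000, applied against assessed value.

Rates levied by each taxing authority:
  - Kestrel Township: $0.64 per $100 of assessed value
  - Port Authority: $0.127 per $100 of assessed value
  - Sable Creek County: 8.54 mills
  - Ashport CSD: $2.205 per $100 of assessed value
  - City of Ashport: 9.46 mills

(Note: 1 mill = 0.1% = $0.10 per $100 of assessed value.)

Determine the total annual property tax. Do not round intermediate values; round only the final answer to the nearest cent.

Assessed value = $1,747,700 × 0.42 = $734,034
Taxable value = $734,034 − $123,000 = $611,034
Kestrel Township: $611,034 × 0.0064 = $3,910.6176
Port Authority: $611,034 × 0.00127 = $776.01318
Sable Creek County: $611,034 × 0.00854 = $5,218.23036
Ashport CSD: $611,034 × 0.02205 = $13,473.2997
City of Ashport: $611,034 × 0.00946 = $5,780.38164
Total = $29,158.54248

$29,158.54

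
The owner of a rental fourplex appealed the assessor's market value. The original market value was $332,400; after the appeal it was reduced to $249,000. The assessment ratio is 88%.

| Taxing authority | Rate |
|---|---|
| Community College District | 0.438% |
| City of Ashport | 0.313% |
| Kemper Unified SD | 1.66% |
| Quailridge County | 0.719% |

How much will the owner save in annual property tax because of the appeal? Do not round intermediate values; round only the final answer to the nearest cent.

$2,297.17

Old assessed value = $332,400 × 0.88 = $292,512
New assessed value = $249,000 × 0.88 = $219,120
Combined rate = 0.00438 + 0.00313 + 0.0166 + 0.00719 = 0.0313
Old tax = $292,512 × 0.0313 = $9,155.6256
New tax = $219,120 × 0.0313 = $6,858.456
Reduction = $9,155.6256 − $6,858.456 = $2,297.1696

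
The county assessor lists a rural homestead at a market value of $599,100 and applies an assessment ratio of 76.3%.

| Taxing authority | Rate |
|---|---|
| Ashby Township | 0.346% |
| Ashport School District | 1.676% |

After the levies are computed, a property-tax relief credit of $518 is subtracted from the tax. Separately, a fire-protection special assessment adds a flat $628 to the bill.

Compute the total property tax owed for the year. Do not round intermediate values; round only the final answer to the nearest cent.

Assessed value = $599,100 × 0.763 = $457,113.3
Ashby Township: $457,113.3 × 0.00346 = $1,581.612018
Ashport School District: $457,113.3 × 0.01676 = $7,661.218908
Levies subtotal = $9,242.830926
After credit = $9,242.830926 − $518 = $8,724.830926
Total = $8,724.830926 + $628 = $9,352.830926

$9,352.83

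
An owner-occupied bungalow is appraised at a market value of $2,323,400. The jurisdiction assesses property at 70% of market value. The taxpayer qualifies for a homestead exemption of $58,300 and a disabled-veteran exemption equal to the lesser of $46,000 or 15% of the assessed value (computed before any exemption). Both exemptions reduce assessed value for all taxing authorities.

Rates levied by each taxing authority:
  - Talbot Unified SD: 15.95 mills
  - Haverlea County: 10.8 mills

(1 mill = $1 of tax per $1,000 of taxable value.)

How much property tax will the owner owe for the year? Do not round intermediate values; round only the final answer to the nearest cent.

$40,715.64

Assessed value = $2,323,400 × 0.7 = $1,626,380
Disabled-veteran exemption = min($46,000, 15% × $1,626,380) = min($46,000, $243,957) = $46,000 (dollar cap binds)
Taxable value = $1,626,380 − $58,300 − $46,000 = $1,522,080
Talbot Unified SD: $1,522,080 × 0.01595 = $24,277.176
Haverlea County: $1,522,080 × 0.0108 = $16,438.464
Total = $40,715.64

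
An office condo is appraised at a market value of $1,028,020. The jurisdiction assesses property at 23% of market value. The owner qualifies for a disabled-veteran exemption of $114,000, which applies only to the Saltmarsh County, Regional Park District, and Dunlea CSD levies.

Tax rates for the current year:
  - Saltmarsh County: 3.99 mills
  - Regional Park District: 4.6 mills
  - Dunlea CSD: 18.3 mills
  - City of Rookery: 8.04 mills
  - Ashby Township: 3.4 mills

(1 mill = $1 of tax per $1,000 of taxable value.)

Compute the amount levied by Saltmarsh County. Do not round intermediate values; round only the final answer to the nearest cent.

$488.55

Assessed value = $1,028,020 × 0.23 = $236,444.6
Saltmarsh County taxable value = $236,444.6 − $114,000 = $122,444.6
Saltmarsh County levy = $122,444.6 × 0.00399 = $488.553954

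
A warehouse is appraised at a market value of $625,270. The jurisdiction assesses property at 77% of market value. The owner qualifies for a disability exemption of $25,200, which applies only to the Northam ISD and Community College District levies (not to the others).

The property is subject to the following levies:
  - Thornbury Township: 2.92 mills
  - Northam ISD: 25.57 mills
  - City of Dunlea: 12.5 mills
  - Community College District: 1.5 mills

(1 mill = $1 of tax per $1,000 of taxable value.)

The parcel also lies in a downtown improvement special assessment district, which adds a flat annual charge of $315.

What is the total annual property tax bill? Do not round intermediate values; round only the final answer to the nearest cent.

$20,089.98

Assessed value = $625,270 × 0.77 = $481,457.9
Thornbury Township: $481,457.9 × 0.00292 = $1,405.857068
Northam ISD: ($481,457.9 − $25,200) × 0.02557 = $456,257.9 × 0.02557 = $11,666.514503
City of Dunlea: $481,457.9 × 0.0125 = $6,018.22375
Community College District: ($481,457.9 − $25,200) × 0.0015 = $456,257.9 × 0.0015 = $684.38685
Levies subtotal = $19,774.982171
Total = $19,774.982171 + $315 = $20,089.982171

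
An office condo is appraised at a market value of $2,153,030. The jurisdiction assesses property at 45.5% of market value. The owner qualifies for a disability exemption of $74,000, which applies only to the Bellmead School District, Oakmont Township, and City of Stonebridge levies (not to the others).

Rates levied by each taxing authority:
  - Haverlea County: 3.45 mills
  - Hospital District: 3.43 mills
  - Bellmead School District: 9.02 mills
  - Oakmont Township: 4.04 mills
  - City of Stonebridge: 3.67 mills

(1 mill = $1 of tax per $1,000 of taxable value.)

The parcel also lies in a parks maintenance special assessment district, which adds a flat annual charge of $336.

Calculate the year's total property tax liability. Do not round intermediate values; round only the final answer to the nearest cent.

$22,227.01

Assessed value = $2,153,030 × 0.455 = $979,628.65
Haverlea County: $979,628.65 × 0.00345 = $3,379.7188425
Hospital District: $979,628.65 × 0.00343 = $3,360.1262695
Bellmead School District: ($979,628.65 − $74,000) × 0.00902 = $905,628.65 × 0.00902 = $8,168.770423
Oakmont Township: ($979,628.65 − $74,000) × 0.00404 = $905,628.65 × 0.00404 = $3,658.739746
City of Stonebridge: ($979,628.65 − $74,000) × 0.00367 = $905,628.65 × 0.00367 = $3,323.6571455
Levies subtotal = $21,891.0124265
Total = $21,891.0124265 + $336 = $22,227.0124265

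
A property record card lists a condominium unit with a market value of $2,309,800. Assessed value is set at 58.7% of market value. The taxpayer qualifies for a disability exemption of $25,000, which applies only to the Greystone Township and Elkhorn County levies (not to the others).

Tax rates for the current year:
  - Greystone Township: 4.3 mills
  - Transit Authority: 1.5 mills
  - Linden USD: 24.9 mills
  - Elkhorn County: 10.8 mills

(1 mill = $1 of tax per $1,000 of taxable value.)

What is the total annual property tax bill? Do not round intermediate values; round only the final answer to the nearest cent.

$55,890.38

Assessed value = $2,309,800 × 0.587 = $1,355,852.6
Greystone Township: ($1,355,852.6 − $25,000) × 0.0043 = $1,330,852.6 × 0.0043 = $5,722.66618
Transit Authority: $1,355,852.6 × 0.0015 = $2,033.7789
Linden USD: $1,355,852.6 × 0.0249 = $33,760.72974
Elkhorn County: ($1,355,852.6 − $25,000) × 0.0108 = $1,330,852.6 × 0.0108 = $14,373.20808
Total = $55,890.3829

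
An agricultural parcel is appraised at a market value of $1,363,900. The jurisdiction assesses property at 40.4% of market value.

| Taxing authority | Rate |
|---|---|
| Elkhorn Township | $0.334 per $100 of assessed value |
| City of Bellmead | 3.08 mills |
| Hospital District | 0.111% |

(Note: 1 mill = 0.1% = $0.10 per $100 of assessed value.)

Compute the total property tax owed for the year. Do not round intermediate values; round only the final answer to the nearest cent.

Assessed value = $1,363,900 × 0.404 = $551,015.6
Elkhorn Township: $551,015.6 × 0.00334 = $1,840.392104
City of Bellmead: $551,015.6 × 0.00308 = $1,697.128048
Hospital District: $551,015.6 × 0.00111 = $611.627316
Total = $4,149.147468

$4,149.15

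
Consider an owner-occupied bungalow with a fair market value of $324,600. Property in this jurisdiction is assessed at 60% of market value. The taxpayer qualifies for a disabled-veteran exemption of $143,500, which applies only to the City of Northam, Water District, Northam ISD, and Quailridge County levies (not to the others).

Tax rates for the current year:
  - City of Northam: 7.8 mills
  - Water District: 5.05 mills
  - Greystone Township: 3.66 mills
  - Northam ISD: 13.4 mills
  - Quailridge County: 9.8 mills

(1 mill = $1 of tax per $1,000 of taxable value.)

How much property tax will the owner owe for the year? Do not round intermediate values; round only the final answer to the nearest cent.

$2,560.74

Assessed value = $324,600 × 0.6 = $194,760
City of Northam: ($194,760 − $143,500) × 0.0078 = $51,260 × 0.0078 = $399.828
Water District: ($194,760 − $143,500) × 0.00505 = $51,260 × 0.00505 = $258.863
Greystone Township: $194,760 × 0.00366 = $712.8216
Northam ISD: ($194,760 − $143,500) × 0.0134 = $51,260 × 0.0134 = $686.884
Quailridge County: ($194,760 − $143,500) × 0.0098 = $51,260 × 0.0098 = $502.348
Total = $2,560.7446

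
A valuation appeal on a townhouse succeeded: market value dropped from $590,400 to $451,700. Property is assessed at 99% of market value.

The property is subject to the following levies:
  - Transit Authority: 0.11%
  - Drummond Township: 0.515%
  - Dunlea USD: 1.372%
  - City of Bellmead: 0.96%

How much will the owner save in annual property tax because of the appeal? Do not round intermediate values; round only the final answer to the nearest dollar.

Old assessed value = $590,400 × 0.99 = $584,496
New assessed value = $451,700 × 0.99 = $447,183
Combined rate = 0.0011 + 0.00515 + 0.01372 + 0.0096 = 0.02957
Old tax = $584,496 × 0.02957 = $17,283.54672
New tax = $447,183 × 0.02957 = $13,223.20131
Reduction = $17,283.54672 − $13,223.20131 = $4,060.34541

$4,060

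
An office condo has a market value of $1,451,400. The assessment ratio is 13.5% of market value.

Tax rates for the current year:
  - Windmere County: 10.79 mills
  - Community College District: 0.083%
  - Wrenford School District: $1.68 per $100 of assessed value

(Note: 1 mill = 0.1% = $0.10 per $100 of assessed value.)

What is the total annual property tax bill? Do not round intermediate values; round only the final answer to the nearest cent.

Assessed value = $1,451,400 × 0.135 = $195,939
Windmere County: $195,939 × 0.01079 = $2,114.18181
Community College District: $195,939 × 0.00083 = $162.62937
Wrenford School District: $195,939 × 0.0168 = $3,291.7752
Total = $5,568.58638

$5,568.59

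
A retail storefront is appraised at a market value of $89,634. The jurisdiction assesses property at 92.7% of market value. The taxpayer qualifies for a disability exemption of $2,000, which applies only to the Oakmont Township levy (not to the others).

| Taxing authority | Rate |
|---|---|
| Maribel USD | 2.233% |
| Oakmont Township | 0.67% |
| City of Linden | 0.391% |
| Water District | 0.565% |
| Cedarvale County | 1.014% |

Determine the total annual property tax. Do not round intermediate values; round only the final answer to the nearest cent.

$4,035.61

Assessed value = $89,634 × 0.927 = $83,090.718
Maribel USD: $83,090.718 × 0.02233 = $1,855.41573294
Oakmont Township: ($83,090.718 − $2,000) × 0.0067 = $81,090.718 × 0.0067 = $543.3078106
City of Linden: $83,090.718 × 0.00391 = $324.88470738
Water District: $83,090.718 × 0.00565 = $469.4625567
Cedarvale County: $83,090.718 × 0.01014 = $842.53988052
Total = $4,035.61068814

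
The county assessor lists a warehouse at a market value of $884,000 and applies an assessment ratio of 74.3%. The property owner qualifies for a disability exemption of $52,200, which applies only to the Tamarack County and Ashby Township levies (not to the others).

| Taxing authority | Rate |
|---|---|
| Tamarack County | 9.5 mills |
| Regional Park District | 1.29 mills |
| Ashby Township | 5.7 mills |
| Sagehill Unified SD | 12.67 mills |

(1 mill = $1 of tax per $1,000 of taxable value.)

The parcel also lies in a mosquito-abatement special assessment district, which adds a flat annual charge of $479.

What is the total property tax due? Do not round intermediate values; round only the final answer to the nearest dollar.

$18,838

Assessed value = $884,000 × 0.743 = $656,812
Tamarack County: ($656,812 − $52,200) × 0.0095 = $604,612 × 0.0095 = $5,743.814
Regional Park District: $656,812 × 0.00129 = $847.28748
Ashby Township: ($656,812 − $52,200) × 0.0057 = $604,612 × 0.0057 = $3,446.2884
Sagehill Unified SD: $656,812 × 0.01267 = $8,321.80804
Levies subtotal = $18,359.19792
Total = $18,359.19792 + $479 = $18,838.19792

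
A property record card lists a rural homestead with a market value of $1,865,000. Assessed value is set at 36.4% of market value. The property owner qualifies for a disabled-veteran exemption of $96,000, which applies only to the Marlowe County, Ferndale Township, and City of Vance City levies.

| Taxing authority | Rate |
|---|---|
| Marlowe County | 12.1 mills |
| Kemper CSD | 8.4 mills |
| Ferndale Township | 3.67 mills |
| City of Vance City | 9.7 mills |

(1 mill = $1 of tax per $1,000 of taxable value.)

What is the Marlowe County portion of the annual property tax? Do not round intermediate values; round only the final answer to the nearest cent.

$7,052.61

Assessed value = $1,865,000 × 0.364 = $678,860
Marlowe County taxable value = $678,860 − $96,000 = $582,860
Marlowe County levy = $582,860 × 0.0121 = $7,052.606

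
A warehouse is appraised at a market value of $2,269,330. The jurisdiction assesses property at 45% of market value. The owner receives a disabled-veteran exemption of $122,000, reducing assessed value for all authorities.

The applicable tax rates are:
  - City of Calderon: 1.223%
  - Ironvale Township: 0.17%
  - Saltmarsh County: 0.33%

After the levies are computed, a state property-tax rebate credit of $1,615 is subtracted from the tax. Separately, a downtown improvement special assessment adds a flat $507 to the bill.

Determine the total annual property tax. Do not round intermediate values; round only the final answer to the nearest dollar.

$14,385

Assessed value = $2,269,330 × 0.45 = $1,021,198.5
Taxable value = $1,021,198.5 − $122,000 = $899,198.5
City of Calderon: $899,198.5 × 0.01223 = $10,997.197655
Ironvale Township: $899,198.5 × 0.0017 = $1,528.63745
Saltmarsh County: $899,198.5 × 0.0033 = $2,967.35505
Levies subtotal = $15,493.190155
After credit = $15,493.190155 − $1,615 = $13,878.190155
Total = $13,878.190155 + $507 = $14,385.190155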